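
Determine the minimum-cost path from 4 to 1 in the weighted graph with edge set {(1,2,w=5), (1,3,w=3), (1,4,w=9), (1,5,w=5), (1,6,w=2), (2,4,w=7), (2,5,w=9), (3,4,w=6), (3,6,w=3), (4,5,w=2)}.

Step 1: Build adjacency list with weights:
  1: 2(w=5), 3(w=3), 4(w=9), 5(w=5), 6(w=2)
  2: 1(w=5), 4(w=7), 5(w=9)
  3: 1(w=3), 4(w=6), 6(w=3)
  4: 1(w=9), 2(w=7), 3(w=6), 5(w=2)
  5: 1(w=5), 2(w=9), 4(w=2)
  6: 1(w=2), 3(w=3)

Step 2: Apply Dijkstra's algorithm from vertex 4:
  Visit vertex 4 (distance=0)
    Update dist[1] = 9
    Update dist[2] = 7
    Update dist[3] = 6
    Update dist[5] = 2
  Visit vertex 5 (distance=2)
    Update dist[1] = 7
  Visit vertex 3 (distance=6)
    Update dist[6] = 9
  Visit vertex 1 (distance=7)

Step 3: Shortest path: 4 -> 5 -> 1
Total weight: 2 + 5 = 7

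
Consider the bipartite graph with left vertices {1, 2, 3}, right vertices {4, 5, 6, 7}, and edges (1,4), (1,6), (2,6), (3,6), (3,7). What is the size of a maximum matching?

Step 1: List the neighbors of each left vertex:
  1: 4, 6
  2: 6
  3: 6, 7

Step 2: Greedily match left vertices, then look for augmenting paths:
  Match 1 -- 4
  Match 2 -- 6
  Match 3 -- 7
  No augmenting path remains.

Step 3: Verify this is maximum:
  Matching size 3 = min(|L|, |R|) = min(3, 4), which is an upper bound, so this matching is maximum.

Maximum matching: {(1,4), (2,6), (3,7)}
Size: 3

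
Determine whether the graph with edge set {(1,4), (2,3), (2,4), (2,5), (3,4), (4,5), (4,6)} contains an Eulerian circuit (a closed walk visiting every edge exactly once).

Step 1: Find the degree of each vertex:
  deg(1) = 1
  deg(2) = 3
  deg(3) = 2
  deg(4) = 5
  deg(5) = 2
  deg(6) = 1

Step 2: Count vertices with odd degree:
  Odd-degree vertices: 1, 2, 4, 6 (4 total)

Step 3: Apply Euler's theorem:
  - Eulerian circuit exists iff graph is connected and all vertices have even degree
  - Eulerian path exists iff graph is connected and has 0 or 2 odd-degree vertices

Graph has 4 odd-degree vertices (need 0 or 2).
Neither Eulerian path nor Eulerian circuit exists.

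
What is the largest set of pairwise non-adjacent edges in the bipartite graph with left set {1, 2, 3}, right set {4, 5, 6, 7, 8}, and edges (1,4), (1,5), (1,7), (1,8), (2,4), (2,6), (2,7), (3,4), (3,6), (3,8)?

Step 1: List the neighbors of each left vertex:
  1: 4, 5, 7, 8
  2: 4, 6, 7
  3: 4, 6, 8

Step 2: Greedily match left vertices, then look for augmenting paths:
  Match 1 -- 4
  Match 2 -- 6
  Match 3 -- 8
  No augmenting path remains.

Step 3: Verify this is maximum:
  Matching size 3 = min(|L|, |R|) = min(3, 5), which is an upper bound, so this matching is maximum.

Maximum matching: {(1,4), (2,6), (3,8)}
Size: 3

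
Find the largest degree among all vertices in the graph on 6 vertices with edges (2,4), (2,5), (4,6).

Step 1: Count edges incident to each vertex:
  deg(1) = 0 (neighbors: none)
  deg(2) = 2 (neighbors: 4, 5)
  deg(3) = 0 (neighbors: none)
  deg(4) = 2 (neighbors: 2, 6)
  deg(5) = 1 (neighbors: 2)
  deg(6) = 1 (neighbors: 4)

Step 2: Find maximum:
  max(0, 2, 0, 2, 1, 1) = 2 (vertex 2)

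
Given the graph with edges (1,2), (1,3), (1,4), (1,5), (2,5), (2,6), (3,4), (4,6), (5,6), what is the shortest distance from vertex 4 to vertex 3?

Step 1: Build adjacency list:
  1: 2, 3, 4, 5
  2: 1, 5, 6
  3: 1, 4
  4: 1, 3, 6
  5: 1, 2, 6
  6: 2, 4, 5

Step 2: BFS from vertex 4 to find shortest path to 3:
  vertex 1 reached at distance 1
  vertex 3 reached at distance 1

Step 3: Shortest path: 4 -> 3
Path length: 1 edge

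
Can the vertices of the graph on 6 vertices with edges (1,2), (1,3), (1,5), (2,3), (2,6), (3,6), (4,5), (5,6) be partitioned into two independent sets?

Step 1: Attempt 2-coloring using BFS:
  Start at vertex 1, assign color 0
  Color vertex 2 with color 1 (neighbor of 1)
  Color vertex 3 with color 1 (neighbor of 1)
  Color vertex 5 with color 1 (neighbor of 1)

Step 2: Conflict found! Vertices 2 and 3 are adjacent but have the same color.
This means the graph contains an odd cycle.

The graph is NOT bipartite.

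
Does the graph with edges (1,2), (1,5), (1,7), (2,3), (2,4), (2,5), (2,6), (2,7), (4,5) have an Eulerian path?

Step 1: Find the degree of each vertex:
  deg(1) = 3
  deg(2) = 6
  deg(3) = 1
  deg(4) = 2
  deg(5) = 3
  deg(6) = 1
  deg(7) = 2

Step 2: Count vertices with odd degree:
  Odd-degree vertices: 1, 3, 5, 6 (4 total)

Step 3: Apply Euler's theorem:
  - Eulerian circuit exists iff graph is connected and all vertices have even degree
  - Eulerian path exists iff graph is connected and has 0 or 2 odd-degree vertices

Graph has 4 odd-degree vertices (need 0 or 2).
Neither Eulerian path nor Eulerian circuit exists.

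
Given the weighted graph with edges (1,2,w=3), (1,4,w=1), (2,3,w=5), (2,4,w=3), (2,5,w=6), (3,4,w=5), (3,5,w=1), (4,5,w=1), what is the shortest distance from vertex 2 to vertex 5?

Step 1: Build adjacency list with weights:
  1: 2(w=3), 4(w=1)
  2: 1(w=3), 3(w=5), 4(w=3), 5(w=6)
  3: 2(w=5), 4(w=5), 5(w=1)
  4: 1(w=1), 2(w=3), 3(w=5), 5(w=1)
  5: 2(w=6), 3(w=1), 4(w=1)

Step 2: Apply Dijkstra's algorithm from vertex 2:
  Visit vertex 2 (distance=0)
    Update dist[1] = 3
    Update dist[3] = 5
    Update dist[4] = 3
    Update dist[5] = 6
  Visit vertex 1 (distance=3)
  Visit vertex 4 (distance=3)
    Update dist[5] = 4
  Visit vertex 5 (distance=4)

Step 3: Shortest path: 2 -> 4 -> 5
Total weight: 3 + 1 = 4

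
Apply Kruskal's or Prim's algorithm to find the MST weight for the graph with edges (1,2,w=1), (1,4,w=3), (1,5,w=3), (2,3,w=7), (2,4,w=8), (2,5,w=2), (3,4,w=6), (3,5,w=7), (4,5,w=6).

Apply Kruskal's algorithm (sort edges by weight, add if no cycle):

Sorted edges by weight:
  (1,2) w=1
  (2,5) w=2
  (1,4) w=3
  (1,5) w=3
  (3,4) w=6
  (4,5) w=6
  (2,3) w=7
  (3,5) w=7
  (2,4) w=8

Add edge (1,2) w=1 -- no cycle. Running total: 1
Add edge (2,5) w=2 -- no cycle. Running total: 3
Add edge (1,4) w=3 -- no cycle. Running total: 6
Skip edge (1,5) w=3 -- would create cycle
Add edge (3,4) w=6 -- no cycle. Running total: 12

MST edges: (1,2,w=1), (2,5,w=2), (1,4,w=3), (3,4,w=6)
Total MST weight: 1 + 2 + 3 + 6 = 12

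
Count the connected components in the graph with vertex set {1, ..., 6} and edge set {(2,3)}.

Step 1: Build adjacency list from edges:
  1: (none)
  2: 3
  3: 2
  4: (none)
  5: (none)
  6: (none)

Step 2: Run BFS/DFS from vertex 1:
  Visited: {1}
  Reached 1 of 6 vertices

Step 3: Only 1 of 6 vertices reached. Graph is disconnected.
Connected components: {1}, {2, 3}, {4}, {5}, {6}
Number of connected components: 5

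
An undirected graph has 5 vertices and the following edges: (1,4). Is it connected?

Step 1: Build adjacency list from edges:
  1: 4
  2: (none)
  3: (none)
  4: 1
  5: (none)

Step 2: Run BFS/DFS from vertex 1:
  Visited: {1, 4}
  Reached 2 of 5 vertices

Step 3: Only 2 of 5 vertices reached. Graph is disconnected.
Connected components: {1, 4}, {2}, {3}, {5}
Answer: No, the graph is not connected (4 components).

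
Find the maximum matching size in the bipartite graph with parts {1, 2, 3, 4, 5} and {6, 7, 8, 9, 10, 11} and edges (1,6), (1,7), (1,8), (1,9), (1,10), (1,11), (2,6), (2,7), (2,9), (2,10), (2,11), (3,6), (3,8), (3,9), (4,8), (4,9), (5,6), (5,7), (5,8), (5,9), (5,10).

Step 1: List the neighbors of each left vertex:
  1: 6, 7, 8, 9, 10, 11
  2: 6, 7, 9, 10, 11
  3: 6, 8, 9
  4: 8, 9
  5: 6, 7, 8, 9, 10

Step 2: Greedily match left vertices, then look for augmenting paths:
  Match 1 -- 6
  Match 2 -- 7
  Match 3 -- 8
  Match 4 -- 9
  Match 5 -- 10
  No augmenting path remains.

Step 3: Verify this is maximum:
  Matching size 5 = min(|L|, |R|) = min(5, 6), which is an upper bound, so this matching is maximum.

Maximum matching: {(1,6), (2,7), (3,8), (4,9), (5,10)}
Size: 5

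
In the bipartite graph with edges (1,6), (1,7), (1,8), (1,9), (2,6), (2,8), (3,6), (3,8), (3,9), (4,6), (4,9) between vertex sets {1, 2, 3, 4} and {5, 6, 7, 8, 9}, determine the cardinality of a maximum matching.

Step 1: List the neighbors of each left vertex:
  1: 6, 7, 8, 9
  2: 6, 8
  3: 6, 8, 9
  4: 6, 9

Step 2: Greedily match left vertices, then look for augmenting paths:
  Match 1 -- 7
  Match 2 -- 8
  Match 3 -- 9
  Match 4 -- 6
  No augmenting path remains.

Step 3: Verify this is maximum:
  Matching size 4 = min(|L|, |R|) = min(4, 5), which is an upper bound, so this matching is maximum.

Maximum matching: {(1,7), (2,8), (3,9), (4,6)}
Size: 4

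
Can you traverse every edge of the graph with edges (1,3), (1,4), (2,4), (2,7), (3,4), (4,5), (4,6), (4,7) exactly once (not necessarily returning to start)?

Step 1: Find the degree of each vertex:
  deg(1) = 2
  deg(2) = 2
  deg(3) = 2
  deg(4) = 6
  deg(5) = 1
  deg(6) = 1
  deg(7) = 2

Step 2: Count vertices with odd degree:
  Odd-degree vertices: 5, 6 (2 total)

Step 3: Apply Euler's theorem:
  - Eulerian circuit exists iff graph is connected and all vertices have even degree
  - Eulerian path exists iff graph is connected and has 0 or 2 odd-degree vertices

Graph is connected with exactly 2 odd-degree vertices (5, 6).
Eulerian path exists (starting and ending at the odd-degree vertices), but no Eulerian circuit.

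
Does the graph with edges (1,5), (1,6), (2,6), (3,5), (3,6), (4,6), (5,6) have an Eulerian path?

Step 1: Find the degree of each vertex:
  deg(1) = 2
  deg(2) = 1
  deg(3) = 2
  deg(4) = 1
  deg(5) = 3
  deg(6) = 5

Step 2: Count vertices with odd degree:
  Odd-degree vertices: 2, 4, 5, 6 (4 total)

Step 3: Apply Euler's theorem:
  - Eulerian circuit exists iff graph is connected and all vertices have even degree
  - Eulerian path exists iff graph is connected and has 0 or 2 odd-degree vertices

Graph has 4 odd-degree vertices (need 0 or 2).
Neither Eulerian path nor Eulerian circuit exists.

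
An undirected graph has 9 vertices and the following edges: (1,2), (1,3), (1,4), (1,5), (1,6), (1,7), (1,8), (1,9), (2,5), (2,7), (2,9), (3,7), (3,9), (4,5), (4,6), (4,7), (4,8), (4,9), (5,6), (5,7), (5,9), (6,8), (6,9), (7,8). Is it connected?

Step 1: Build adjacency list from edges:
  1: 2, 3, 4, 5, 6, 7, 8, 9
  2: 1, 5, 7, 9
  3: 1, 7, 9
  4: 1, 5, 6, 7, 8, 9
  5: 1, 2, 4, 6, 7, 9
  6: 1, 4, 5, 8, 9
  7: 1, 2, 3, 4, 5, 8
  8: 1, 4, 6, 7
  9: 1, 2, 3, 4, 5, 6

Step 2: Run BFS/DFS from vertex 1:
  Visited: {1, 2, 3, 4, 5, 6, 7, 8, 9}
  Reached 9 of 9 vertices

Step 3: All 9 vertices reached from vertex 1, so the graph is connected.
Answer: Yes, the graph is connected.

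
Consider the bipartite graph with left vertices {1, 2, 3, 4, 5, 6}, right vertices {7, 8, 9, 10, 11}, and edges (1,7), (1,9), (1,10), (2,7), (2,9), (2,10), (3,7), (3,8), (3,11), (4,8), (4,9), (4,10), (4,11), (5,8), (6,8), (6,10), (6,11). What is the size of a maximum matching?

Step 1: List the neighbors of each left vertex:
  1: 7, 9, 10
  2: 7, 9, 10
  3: 7, 8, 11
  4: 8, 9, 10, 11
  5: 8
  6: 8, 10, 11

Step 2: Greedily match left vertices, then look for augmenting paths:
  Match 1 -- 7
  Match 2 -- 9
  Match 3 -- 8
  Match 4 -- 10
  Match 6 -- 11
  No augmenting path remains.

Step 3: Verify this is maximum:
  Matching size 5 = min(|L|, |R|) = min(6, 5), which is an upper bound, so this matching is maximum.

Maximum matching: {(1,7), (2,9), (3,8), (4,10), (6,11)}
Size: 5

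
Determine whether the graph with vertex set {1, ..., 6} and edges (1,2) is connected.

Step 1: Build adjacency list from edges:
  1: 2
  2: 1
  3: (none)
  4: (none)
  5: (none)
  6: (none)

Step 2: Run BFS/DFS from vertex 1:
  Visited: {1, 2}
  Reached 2 of 6 vertices

Step 3: Only 2 of 6 vertices reached. Graph is disconnected.
Connected components: {1, 2}, {3}, {4}, {5}, {6}
Answer: No, the graph is not connected (5 components).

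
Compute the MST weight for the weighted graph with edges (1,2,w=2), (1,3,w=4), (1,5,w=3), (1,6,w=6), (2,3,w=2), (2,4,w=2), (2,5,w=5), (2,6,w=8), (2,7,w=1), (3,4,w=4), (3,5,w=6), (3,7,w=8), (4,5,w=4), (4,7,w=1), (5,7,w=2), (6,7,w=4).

Apply Kruskal's algorithm (sort edges by weight, add if no cycle):

Sorted edges by weight:
  (2,7) w=1
  (4,7) w=1
  (1,2) w=2
  (2,3) w=2
  (2,4) w=2
  (5,7) w=2
  (1,5) w=3
  (1,3) w=4
  (3,4) w=4
  (4,5) w=4
  (6,7) w=4
  (2,5) w=5
  (1,6) w=6
  (3,5) w=6
  (2,6) w=8
  (3,7) w=8

Add edge (2,7) w=1 -- no cycle. Running total: 1
Add edge (4,7) w=1 -- no cycle. Running total: 2
Add edge (1,2) w=2 -- no cycle. Running total: 4
Add edge (2,3) w=2 -- no cycle. Running total: 6
Skip edge (2,4) w=2 -- would create cycle
Add edge (5,7) w=2 -- no cycle. Running total: 8
Skip edge (1,5) w=3 -- would create cycle
Skip edge (1,3) w=4 -- would create cycle
Skip edge (3,4) w=4 -- would create cycle
Skip edge (4,5) w=4 -- would create cycle
Add edge (6,7) w=4 -- no cycle. Running total: 12

MST edges: (2,7,w=1), (4,7,w=1), (1,2,w=2), (2,3,w=2), (5,7,w=2), (6,7,w=4)
Total MST weight: 1 + 1 + 2 + 2 + 2 + 4 = 12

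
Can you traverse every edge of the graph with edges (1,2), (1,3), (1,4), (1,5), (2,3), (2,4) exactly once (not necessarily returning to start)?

Step 1: Find the degree of each vertex:
  deg(1) = 4
  deg(2) = 3
  deg(3) = 2
  deg(4) = 2
  deg(5) = 1

Step 2: Count vertices with odd degree:
  Odd-degree vertices: 2, 5 (2 total)

Step 3: Apply Euler's theorem:
  - Eulerian circuit exists iff graph is connected and all vertices have even degree
  - Eulerian path exists iff graph is connected and has 0 or 2 odd-degree vertices

Graph is connected with exactly 2 odd-degree vertices (2, 5).
Eulerian path exists (starting and ending at the odd-degree vertices), but no Eulerian circuit.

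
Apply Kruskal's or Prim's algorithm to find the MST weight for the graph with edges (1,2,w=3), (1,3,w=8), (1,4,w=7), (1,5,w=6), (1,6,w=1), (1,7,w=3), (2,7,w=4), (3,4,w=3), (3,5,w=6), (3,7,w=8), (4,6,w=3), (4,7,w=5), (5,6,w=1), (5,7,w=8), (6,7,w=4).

Apply Kruskal's algorithm (sort edges by weight, add if no cycle):

Sorted edges by weight:
  (1,6) w=1
  (5,6) w=1
  (1,7) w=3
  (1,2) w=3
  (3,4) w=3
  (4,6) w=3
  (2,7) w=4
  (6,7) w=4
  (4,7) w=5
  (1,5) w=6
  (3,5) w=6
  (1,4) w=7
  (1,3) w=8
  (3,7) w=8
  (5,7) w=8

Add edge (1,6) w=1 -- no cycle. Running total: 1
Add edge (5,6) w=1 -- no cycle. Running total: 2
Add edge (1,7) w=3 -- no cycle. Running total: 5
Add edge (1,2) w=3 -- no cycle. Running total: 8
Add edge (3,4) w=3 -- no cycle. Running total: 11
Add edge (4,6) w=3 -- no cycle. Running total: 14

MST edges: (1,6,w=1), (5,6,w=1), (1,7,w=3), (1,2,w=3), (3,4,w=3), (4,6,w=3)
Total MST weight: 1 + 1 + 3 + 3 + 3 + 3 = 14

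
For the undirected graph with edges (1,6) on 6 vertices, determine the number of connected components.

Step 1: Build adjacency list from edges:
  1: 6
  2: (none)
  3: (none)
  4: (none)
  5: (none)
  6: 1

Step 2: Run BFS/DFS from vertex 1:
  Visited: {1, 6}
  Reached 2 of 6 vertices

Step 3: Only 2 of 6 vertices reached. Graph is disconnected.
Connected components: {1, 6}, {2}, {3}, {4}, {5}
Number of connected components: 5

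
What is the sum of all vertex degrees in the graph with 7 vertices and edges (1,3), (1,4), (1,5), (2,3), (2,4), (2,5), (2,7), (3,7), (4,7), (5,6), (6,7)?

Step 1: Count edges incident to each vertex:
  deg(1) = 3 (neighbors: 3, 4, 5)
  deg(2) = 4 (neighbors: 3, 4, 5, 7)
  deg(3) = 3 (neighbors: 1, 2, 7)
  deg(4) = 3 (neighbors: 1, 2, 7)
  deg(5) = 3 (neighbors: 1, 2, 6)
  deg(6) = 2 (neighbors: 5, 7)
  deg(7) = 4 (neighbors: 2, 3, 4, 6)

Step 2: Sum all degrees:
  3 + 4 + 3 + 3 + 3 + 2 + 4 = 22

Verification: sum of degrees = 2 * |E| = 2 * 11 = 22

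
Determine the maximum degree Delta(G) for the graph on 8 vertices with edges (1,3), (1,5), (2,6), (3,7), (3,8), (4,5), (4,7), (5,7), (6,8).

Step 1: Count edges incident to each vertex:
  deg(1) = 2 (neighbors: 3, 5)
  deg(2) = 1 (neighbors: 6)
  deg(3) = 3 (neighbors: 1, 7, 8)
  deg(4) = 2 (neighbors: 5, 7)
  deg(5) = 3 (neighbors: 1, 4, 7)
  deg(6) = 2 (neighbors: 2, 8)
  deg(7) = 3 (neighbors: 3, 4, 5)
  deg(8) = 2 (neighbors: 3, 6)

Step 2: Find maximum:
  max(2, 1, 3, 2, 3, 2, 3, 2) = 3 (vertex 3)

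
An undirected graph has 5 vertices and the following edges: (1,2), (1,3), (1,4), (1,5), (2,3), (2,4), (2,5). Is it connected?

Step 1: Build adjacency list from edges:
  1: 2, 3, 4, 5
  2: 1, 3, 4, 5
  3: 1, 2
  4: 1, 2
  5: 1, 2

Step 2: Run BFS/DFS from vertex 1:
  Visited: {1, 2, 3, 4, 5}
  Reached 5 of 5 vertices

Step 3: All 5 vertices reached from vertex 1, so the graph is connected.
Answer: Yes, the graph is connected.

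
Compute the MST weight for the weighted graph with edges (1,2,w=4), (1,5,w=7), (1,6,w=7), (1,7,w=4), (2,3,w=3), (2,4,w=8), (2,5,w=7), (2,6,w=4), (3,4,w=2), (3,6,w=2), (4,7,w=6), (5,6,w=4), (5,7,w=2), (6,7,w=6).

Apply Kruskal's algorithm (sort edges by weight, add if no cycle):

Sorted edges by weight:
  (3,6) w=2
  (3,4) w=2
  (5,7) w=2
  (2,3) w=3
  (1,2) w=4
  (1,7) w=4
  (2,6) w=4
  (5,6) w=4
  (4,7) w=6
  (6,7) w=6
  (1,5) w=7
  (1,6) w=7
  (2,5) w=7
  (2,4) w=8

Add edge (3,6) w=2 -- no cycle. Running total: 2
Add edge (3,4) w=2 -- no cycle. Running total: 4
Add edge (5,7) w=2 -- no cycle. Running total: 6
Add edge (2,3) w=3 -- no cycle. Running total: 9
Add edge (1,2) w=4 -- no cycle. Running total: 13
Add edge (1,7) w=4 -- no cycle. Running total: 17

MST edges: (3,6,w=2), (3,4,w=2), (5,7,w=2), (2,3,w=3), (1,2,w=4), (1,7,w=4)
Total MST weight: 2 + 2 + 2 + 3 + 4 + 4 = 17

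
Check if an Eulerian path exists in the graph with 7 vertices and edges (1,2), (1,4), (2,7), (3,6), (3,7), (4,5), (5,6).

Step 1: Find the degree of each vertex:
  deg(1) = 2
  deg(2) = 2
  deg(3) = 2
  deg(4) = 2
  deg(5) = 2
  deg(6) = 2
  deg(7) = 2

Step 2: Count vertices with odd degree:
  All vertices have even degree (0 odd-degree vertices)

Step 3: Apply Euler's theorem:
  - Eulerian circuit exists iff graph is connected and all vertices have even degree
  - Eulerian path exists iff graph is connected and has 0 or 2 odd-degree vertices

Graph is connected with 0 odd-degree vertices.
Both Eulerian circuit and Eulerian path exist.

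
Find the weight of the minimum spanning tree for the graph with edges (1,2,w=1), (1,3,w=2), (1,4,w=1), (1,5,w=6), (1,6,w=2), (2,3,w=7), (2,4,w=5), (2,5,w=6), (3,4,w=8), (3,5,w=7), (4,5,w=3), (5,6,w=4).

Apply Kruskal's algorithm (sort edges by weight, add if no cycle):

Sorted edges by weight:
  (1,2) w=1
  (1,4) w=1
  (1,3) w=2
  (1,6) w=2
  (4,5) w=3
  (5,6) w=4
  (2,4) w=5
  (1,5) w=6
  (2,5) w=6
  (2,3) w=7
  (3,5) w=7
  (3,4) w=8

Add edge (1,2) w=1 -- no cycle. Running total: 1
Add edge (1,4) w=1 -- no cycle. Running total: 2
Add edge (1,3) w=2 -- no cycle. Running total: 4
Add edge (1,6) w=2 -- no cycle. Running total: 6
Add edge (4,5) w=3 -- no cycle. Running total: 9

MST edges: (1,2,w=1), (1,4,w=1), (1,3,w=2), (1,6,w=2), (4,5,w=3)
Total MST weight: 1 + 1 + 2 + 2 + 3 = 9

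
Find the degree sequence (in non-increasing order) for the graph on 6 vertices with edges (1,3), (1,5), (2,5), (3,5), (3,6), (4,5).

Step 1: Count edges incident to each vertex:
  deg(1) = 2 (neighbors: 3, 5)
  deg(2) = 1 (neighbors: 5)
  deg(3) = 3 (neighbors: 1, 5, 6)
  deg(4) = 1 (neighbors: 5)
  deg(5) = 4 (neighbors: 1, 2, 3, 4)
  deg(6) = 1 (neighbors: 3)

Step 2: Sort degrees in non-increasing order:
  Degrees: [2, 1, 3, 1, 4, 1] -> sorted: [4, 3, 2, 1, 1, 1]

Degree sequence: [4, 3, 2, 1, 1, 1]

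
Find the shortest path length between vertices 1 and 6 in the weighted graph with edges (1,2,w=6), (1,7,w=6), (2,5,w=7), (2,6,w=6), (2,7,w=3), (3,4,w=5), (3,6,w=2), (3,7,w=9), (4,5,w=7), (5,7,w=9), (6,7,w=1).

Step 1: Build adjacency list with weights:
  1: 2(w=6), 7(w=6)
  2: 1(w=6), 5(w=7), 6(w=6), 7(w=3)
  3: 4(w=5), 6(w=2), 7(w=9)
  4: 3(w=5), 5(w=7)
  5: 2(w=7), 4(w=7), 7(w=9)
  6: 2(w=6), 3(w=2), 7(w=1)
  7: 1(w=6), 2(w=3), 3(w=9), 5(w=9), 6(w=1)

Step 2: Apply Dijkstra's algorithm from vertex 1:
  Visit vertex 1 (distance=0)
    Update dist[2] = 6
    Update dist[7] = 6
  Visit vertex 2 (distance=6)
    Update dist[5] = 13
    Update dist[6] = 12
  Visit vertex 7 (distance=6)
    Update dist[3] = 15
    Update dist[6] = 7
  Visit vertex 6 (distance=7)
    Update dist[3] = 9

Step 3: Shortest path: 1 -> 7 -> 6
Total weight: 6 + 1 = 7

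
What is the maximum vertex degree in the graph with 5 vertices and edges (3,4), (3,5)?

Step 1: Count edges incident to each vertex:
  deg(1) = 0 (neighbors: none)
  deg(2) = 0 (neighbors: none)
  deg(3) = 2 (neighbors: 4, 5)
  deg(4) = 1 (neighbors: 3)
  deg(5) = 1 (neighbors: 3)

Step 2: Find maximum:
  max(0, 0, 2, 1, 1) = 2 (vertex 3)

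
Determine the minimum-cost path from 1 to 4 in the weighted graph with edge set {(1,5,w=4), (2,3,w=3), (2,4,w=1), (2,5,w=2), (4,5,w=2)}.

Step 1: Build adjacency list with weights:
  1: 5(w=4)
  2: 3(w=3), 4(w=1), 5(w=2)
  3: 2(w=3)
  4: 2(w=1), 5(w=2)
  5: 1(w=4), 2(w=2), 4(w=2)

Step 2: Apply Dijkstra's algorithm from vertex 1:
  Visit vertex 1 (distance=0)
    Update dist[5] = 4
  Visit vertex 5 (distance=4)
    Update dist[2] = 6
    Update dist[4] = 6
  Visit vertex 2 (distance=6)
    Update dist[3] = 9
  Visit vertex 4 (distance=6)

Step 3: Shortest path: 1 -> 5 -> 4
Total weight: 4 + 2 = 6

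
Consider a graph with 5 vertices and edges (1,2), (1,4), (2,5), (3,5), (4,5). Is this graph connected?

Step 1: Build adjacency list from edges:
  1: 2, 4
  2: 1, 5
  3: 5
  4: 1, 5
  5: 2, 3, 4

Step 2: Run BFS/DFS from vertex 1:
  Visited: {1, 2, 4, 5, 3}
  Reached 5 of 5 vertices

Step 3: All 5 vertices reached from vertex 1, so the graph is connected.
Answer: Yes, the graph is connected.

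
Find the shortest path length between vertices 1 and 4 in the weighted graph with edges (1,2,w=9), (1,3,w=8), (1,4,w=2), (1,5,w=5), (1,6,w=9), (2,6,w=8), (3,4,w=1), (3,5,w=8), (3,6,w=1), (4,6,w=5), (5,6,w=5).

Step 1: Build adjacency list with weights:
  1: 2(w=9), 3(w=8), 4(w=2), 5(w=5), 6(w=9)
  2: 1(w=9), 6(w=8)
  3: 1(w=8), 4(w=1), 5(w=8), 6(w=1)
  4: 1(w=2), 3(w=1), 6(w=5)
  5: 1(w=5), 3(w=8), 6(w=5)
  6: 1(w=9), 2(w=8), 3(w=1), 4(w=5), 5(w=5)

Step 2: Apply Dijkstra's algorithm from vertex 1:
  Visit vertex 1 (distance=0)
    Update dist[2] = 9
    Update dist[3] = 8
    Update dist[4] = 2
    Update dist[5] = 5
    Update dist[6] = 9
  Visit vertex 4 (distance=2)
    Update dist[3] = 3
    Update dist[6] = 7

Step 3: Shortest path: 1 -> 4
Total weight: 2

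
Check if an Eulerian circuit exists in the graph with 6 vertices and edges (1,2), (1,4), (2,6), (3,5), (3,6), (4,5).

Step 1: Find the degree of each vertex:
  deg(1) = 2
  deg(2) = 2
  deg(3) = 2
  deg(4) = 2
  deg(5) = 2
  deg(6) = 2

Step 2: Count vertices with odd degree:
  All vertices have even degree (0 odd-degree vertices)

Step 3: Apply Euler's theorem:
  - Eulerian circuit exists iff graph is connected and all vertices have even degree
  - Eulerian path exists iff graph is connected and has 0 or 2 odd-degree vertices

Graph is connected with 0 odd-degree vertices.
Both Eulerian circuit and Eulerian path exist.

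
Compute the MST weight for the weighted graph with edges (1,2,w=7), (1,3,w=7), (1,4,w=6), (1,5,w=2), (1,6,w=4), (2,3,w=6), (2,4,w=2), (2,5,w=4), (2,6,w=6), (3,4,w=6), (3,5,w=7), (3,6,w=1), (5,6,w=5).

Apply Kruskal's algorithm (sort edges by weight, add if no cycle):

Sorted edges by weight:
  (3,6) w=1
  (1,5) w=2
  (2,4) w=2
  (1,6) w=4
  (2,5) w=4
  (5,6) w=5
  (1,4) w=6
  (2,3) w=6
  (2,6) w=6
  (3,4) w=6
  (1,2) w=7
  (1,3) w=7
  (3,5) w=7

Add edge (3,6) w=1 -- no cycle. Running total: 1
Add edge (1,5) w=2 -- no cycle. Running total: 3
Add edge (2,4) w=2 -- no cycle. Running total: 5
Add edge (1,6) w=4 -- no cycle. Running total: 9
Add edge (2,5) w=4 -- no cycle. Running total: 13

MST edges: (3,6,w=1), (1,5,w=2), (2,4,w=2), (1,6,w=4), (2,5,w=4)
Total MST weight: 1 + 2 + 2 + 4 + 4 = 13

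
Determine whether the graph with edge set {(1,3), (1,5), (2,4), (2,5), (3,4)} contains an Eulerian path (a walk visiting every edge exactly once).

Step 1: Find the degree of each vertex:
  deg(1) = 2
  deg(2) = 2
  deg(3) = 2
  deg(4) = 2
  deg(5) = 2

Step 2: Count vertices with odd degree:
  All vertices have even degree (0 odd-degree vertices)

Step 3: Apply Euler's theorem:
  - Eulerian circuit exists iff graph is connected and all vertices have even degree
  - Eulerian path exists iff graph is connected and has 0 or 2 odd-degree vertices

Graph is connected with 0 odd-degree vertices.
Both Eulerian circuit and Eulerian path exist.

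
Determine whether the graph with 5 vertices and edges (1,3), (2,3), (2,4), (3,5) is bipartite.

Step 1: Attempt 2-coloring using BFS:
  Start at vertex 1, assign color 0
  Color vertex 3 with color 1 (neighbor of 1)
  Color vertex 2 with color 0 (neighbor of 3)
  Color vertex 5 with color 0 (neighbor of 3)
  Color vertex 4 with color 1 (neighbor of 2)

Step 2: 2-coloring succeeded. No conflicts found.
  Set A (color 0): {1, 2, 5}
  Set B (color 1): {3, 4}

The graph is bipartite with partition {1, 2, 5}, {3, 4}.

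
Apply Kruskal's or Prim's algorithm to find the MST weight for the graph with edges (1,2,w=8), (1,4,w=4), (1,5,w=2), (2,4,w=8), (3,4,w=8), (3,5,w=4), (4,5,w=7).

Apply Kruskal's algorithm (sort edges by weight, add if no cycle):

Sorted edges by weight:
  (1,5) w=2
  (1,4) w=4
  (3,5) w=4
  (4,5) w=7
  (1,2) w=8
  (2,4) w=8
  (3,4) w=8

Add edge (1,5) w=2 -- no cycle. Running total: 2
Add edge (1,4) w=4 -- no cycle. Running total: 6
Add edge (3,5) w=4 -- no cycle. Running total: 10
Skip edge (4,5) w=7 -- would create cycle
Add edge (1,2) w=8 -- no cycle. Running total: 18

MST edges: (1,5,w=2), (1,4,w=4), (3,5,w=4), (1,2,w=8)
Total MST weight: 2 + 4 + 4 + 8 = 18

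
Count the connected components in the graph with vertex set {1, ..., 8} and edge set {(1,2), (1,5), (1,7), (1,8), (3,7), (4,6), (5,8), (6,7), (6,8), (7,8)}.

Step 1: Build adjacency list from edges:
  1: 2, 5, 7, 8
  2: 1
  3: 7
  4: 6
  5: 1, 8
  6: 4, 7, 8
  7: 1, 3, 6, 8
  8: 1, 5, 6, 7

Step 2: Run BFS/DFS from vertex 1:
  Visited: {1, 2, 5, 7, 8, 3, 6, 4}
  Reached 8 of 8 vertices

Step 3: All 8 vertices reached from vertex 1, so the graph is connected.
Number of connected components: 1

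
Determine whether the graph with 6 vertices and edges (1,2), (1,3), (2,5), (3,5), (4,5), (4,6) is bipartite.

Step 1: Attempt 2-coloring using BFS:
  Start at vertex 1, assign color 0
  Color vertex 2 with color 1 (neighbor of 1)
  Color vertex 3 with color 1 (neighbor of 1)
  Color vertex 5 with color 0 (neighbor of 2)
  Color vertex 4 with color 1 (neighbor of 5)
  Color vertex 6 with color 0 (neighbor of 4)

Step 2: 2-coloring succeeded. No conflicts found.
  Set A (color 0): {1, 5, 6}
  Set B (color 1): {2, 3, 4}

The graph is bipartite with partition {1, 5, 6}, {2, 3, 4}.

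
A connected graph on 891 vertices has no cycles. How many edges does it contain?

A tree on n vertices always has exactly n - 1 edges.
For n = 891: edges = 891 - 1 = 890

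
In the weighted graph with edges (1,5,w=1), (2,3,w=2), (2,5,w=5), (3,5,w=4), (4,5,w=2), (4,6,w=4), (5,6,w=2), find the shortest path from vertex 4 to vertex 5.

Step 1: Build adjacency list with weights:
  1: 5(w=1)
  2: 3(w=2), 5(w=5)
  3: 2(w=2), 5(w=4)
  4: 5(w=2), 6(w=4)
  5: 1(w=1), 2(w=5), 3(w=4), 4(w=2), 6(w=2)
  6: 4(w=4), 5(w=2)

Step 2: Apply Dijkstra's algorithm from vertex 4:
  Visit vertex 4 (distance=0)
    Update dist[5] = 2
    Update dist[6] = 4
  Visit vertex 5 (distance=2)
    Update dist[1] = 3
    Update dist[2] = 7
    Update dist[3] = 6

Step 3: Shortest path: 4 -> 5
Total weight: 2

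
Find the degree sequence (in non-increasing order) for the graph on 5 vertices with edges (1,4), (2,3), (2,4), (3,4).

Step 1: Count edges incident to each vertex:
  deg(1) = 1 (neighbors: 4)
  deg(2) = 2 (neighbors: 3, 4)
  deg(3) = 2 (neighbors: 2, 4)
  deg(4) = 3 (neighbors: 1, 2, 3)
  deg(5) = 0 (neighbors: none)

Step 2: Sort degrees in non-increasing order:
  Degrees: [1, 2, 2, 3, 0] -> sorted: [3, 2, 2, 1, 0]

Degree sequence: [3, 2, 2, 1, 0]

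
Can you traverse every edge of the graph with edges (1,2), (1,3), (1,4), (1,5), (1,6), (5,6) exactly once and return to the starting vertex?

Step 1: Find the degree of each vertex:
  deg(1) = 5
  deg(2) = 1
  deg(3) = 1
  deg(4) = 1
  deg(5) = 2
  deg(6) = 2

Step 2: Count vertices with odd degree:
  Odd-degree vertices: 1, 2, 3, 4 (4 total)

Step 3: Apply Euler's theorem:
  - Eulerian circuit exists iff graph is connected and all vertices have even degree
  - Eulerian path exists iff graph is connected and has 0 or 2 odd-degree vertices

Graph has 4 odd-degree vertices (need 0 or 2).
Neither Eulerian path nor Eulerian circuit exists.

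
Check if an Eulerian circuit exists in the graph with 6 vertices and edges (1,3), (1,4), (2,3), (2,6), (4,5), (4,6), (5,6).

Step 1: Find the degree of each vertex:
  deg(1) = 2
  deg(2) = 2
  deg(3) = 2
  deg(4) = 3
  deg(5) = 2
  deg(6) = 3

Step 2: Count vertices with odd degree:
  Odd-degree vertices: 4, 6 (2 total)

Step 3: Apply Euler's theorem:
  - Eulerian circuit exists iff graph is connected and all vertices have even degree
  - Eulerian path exists iff graph is connected and has 0 or 2 odd-degree vertices

Graph is connected with exactly 2 odd-degree vertices (4, 6).
Eulerian path exists (starting and ending at the odd-degree vertices), but no Eulerian circuit.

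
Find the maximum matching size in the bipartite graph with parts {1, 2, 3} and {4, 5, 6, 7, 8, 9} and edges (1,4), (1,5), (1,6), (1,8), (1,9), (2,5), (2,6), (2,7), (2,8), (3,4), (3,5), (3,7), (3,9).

Step 1: List the neighbors of each left vertex:
  1: 4, 5, 6, 8, 9
  2: 5, 6, 7, 8
  3: 4, 5, 7, 9

Step 2: Greedily match left vertices, then look for augmenting paths:
  Match 1 -- 4
  Match 2 -- 5
  Match 3 -- 7
  No augmenting path remains.

Step 3: Verify this is maximum:
  Matching size 3 = min(|L|, |R|) = min(3, 6), which is an upper bound, so this matching is maximum.

Maximum matching: {(1,4), (2,5), (3,7)}
Size: 3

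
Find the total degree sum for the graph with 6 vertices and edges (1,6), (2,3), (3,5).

Step 1: Count edges incident to each vertex:
  deg(1) = 1 (neighbors: 6)
  deg(2) = 1 (neighbors: 3)
  deg(3) = 2 (neighbors: 2, 5)
  deg(4) = 0 (neighbors: none)
  deg(5) = 1 (neighbors: 3)
  deg(6) = 1 (neighbors: 1)

Step 2: Sum all degrees:
  1 + 1 + 2 + 0 + 1 + 1 = 6

Verification: sum of degrees = 2 * |E| = 2 * 3 = 6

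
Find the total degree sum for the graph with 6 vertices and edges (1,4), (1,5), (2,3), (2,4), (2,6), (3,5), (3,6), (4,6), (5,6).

Step 1: Count edges incident to each vertex:
  deg(1) = 2 (neighbors: 4, 5)
  deg(2) = 3 (neighbors: 3, 4, 6)
  deg(3) = 3 (neighbors: 2, 5, 6)
  deg(4) = 3 (neighbors: 1, 2, 6)
  deg(5) = 3 (neighbors: 1, 3, 6)
  deg(6) = 4 (neighbors: 2, 3, 4, 5)

Step 2: Sum all degrees:
  2 + 3 + 3 + 3 + 3 + 4 = 18

Verification: sum of degrees = 2 * |E| = 2 * 9 = 18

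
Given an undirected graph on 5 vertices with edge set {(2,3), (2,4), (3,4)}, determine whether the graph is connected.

Step 1: Build adjacency list from edges:
  1: (none)
  2: 3, 4
  3: 2, 4
  4: 2, 3
  5: (none)

Step 2: Run BFS/DFS from vertex 1:
  Visited: {1}
  Reached 1 of 5 vertices

Step 3: Only 1 of 5 vertices reached. Graph is disconnected.
Connected components: {1}, {2, 3, 4}, {5}
Answer: No, the graph is not connected (3 components).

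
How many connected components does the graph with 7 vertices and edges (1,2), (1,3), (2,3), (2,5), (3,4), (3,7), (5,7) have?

Step 1: Build adjacency list from edges:
  1: 2, 3
  2: 1, 3, 5
  3: 1, 2, 4, 7
  4: 3
  5: 2, 7
  6: (none)
  7: 3, 5

Step 2: Run BFS/DFS from vertex 1:
  Visited: {1, 2, 3, 5, 4, 7}
  Reached 6 of 7 vertices

Step 3: Only 6 of 7 vertices reached. Graph is disconnected.
Connected components: {1, 2, 3, 4, 5, 7}, {6}
Number of connected components: 2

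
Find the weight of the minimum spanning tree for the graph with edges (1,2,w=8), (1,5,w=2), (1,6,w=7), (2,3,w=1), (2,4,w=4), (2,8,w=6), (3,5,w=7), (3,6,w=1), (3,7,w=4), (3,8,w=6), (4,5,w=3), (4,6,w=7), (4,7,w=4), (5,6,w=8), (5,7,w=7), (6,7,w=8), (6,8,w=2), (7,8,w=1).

Apply Kruskal's algorithm (sort edges by weight, add if no cycle):

Sorted edges by weight:
  (2,3) w=1
  (3,6) w=1
  (7,8) w=1
  (1,5) w=2
  (6,8) w=2
  (4,5) w=3
  (2,4) w=4
  (3,7) w=4
  (4,7) w=4
  (2,8) w=6
  (3,8) w=6
  (1,6) w=7
  (3,5) w=7
  (4,6) w=7
  (5,7) w=7
  (1,2) w=8
  (5,6) w=8
  (6,7) w=8

Add edge (2,3) w=1 -- no cycle. Running total: 1
Add edge (3,6) w=1 -- no cycle. Running total: 2
Add edge (7,8) w=1 -- no cycle. Running total: 3
Add edge (1,5) w=2 -- no cycle. Running total: 5
Add edge (6,8) w=2 -- no cycle. Running total: 7
Add edge (4,5) w=3 -- no cycle. Running total: 10
Add edge (2,4) w=4 -- no cycle. Running total: 14

MST edges: (2,3,w=1), (3,6,w=1), (7,8,w=1), (1,5,w=2), (6,8,w=2), (4,5,w=3), (2,4,w=4)
Total MST weight: 1 + 1 + 1 + 2 + 2 + 3 + 4 = 14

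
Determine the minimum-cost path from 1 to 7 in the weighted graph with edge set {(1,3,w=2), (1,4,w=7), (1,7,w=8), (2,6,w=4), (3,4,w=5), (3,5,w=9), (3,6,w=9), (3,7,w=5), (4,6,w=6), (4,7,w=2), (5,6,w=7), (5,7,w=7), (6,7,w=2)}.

Step 1: Build adjacency list with weights:
  1: 3(w=2), 4(w=7), 7(w=8)
  2: 6(w=4)
  3: 1(w=2), 4(w=5), 5(w=9), 6(w=9), 7(w=5)
  4: 1(w=7), 3(w=5), 6(w=6), 7(w=2)
  5: 3(w=9), 6(w=7), 7(w=7)
  6: 2(w=4), 3(w=9), 4(w=6), 5(w=7), 7(w=2)
  7: 1(w=8), 3(w=5), 4(w=2), 5(w=7), 6(w=2)

Step 2: Apply Dijkstra's algorithm from vertex 1:
  Visit vertex 1 (distance=0)
    Update dist[3] = 2
    Update dist[4] = 7
    Update dist[7] = 8
  Visit vertex 3 (distance=2)
    Update dist[5] = 11
    Update dist[6] = 11
    Update dist[7] = 7
  Visit vertex 4 (distance=7)
  Visit vertex 7 (distance=7)
    Update dist[6] = 9

Step 3: Shortest path: 1 -> 3 -> 7
Total weight: 2 + 5 = 7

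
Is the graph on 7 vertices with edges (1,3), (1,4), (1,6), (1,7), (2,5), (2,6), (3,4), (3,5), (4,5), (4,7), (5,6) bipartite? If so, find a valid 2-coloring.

Step 1: Attempt 2-coloring using BFS:
  Start at vertex 1, assign color 0
  Color vertex 3 with color 1 (neighbor of 1)
  Color vertex 4 with color 1 (neighbor of 1)
  Color vertex 6 with color 1 (neighbor of 1)
  Color vertex 7 with color 1 (neighbor of 1)

Step 2: Conflict found! Vertices 3 and 4 are adjacent but have the same color.
This means the graph contains an odd cycle.

The graph is NOT bipartite.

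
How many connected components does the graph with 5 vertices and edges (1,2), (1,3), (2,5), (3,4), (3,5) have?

Step 1: Build adjacency list from edges:
  1: 2, 3
  2: 1, 5
  3: 1, 4, 5
  4: 3
  5: 2, 3

Step 2: Run BFS/DFS from vertex 1:
  Visited: {1, 2, 3, 5, 4}
  Reached 5 of 5 vertices

Step 3: All 5 vertices reached from vertex 1, so the graph is connected.
Number of connected components: 1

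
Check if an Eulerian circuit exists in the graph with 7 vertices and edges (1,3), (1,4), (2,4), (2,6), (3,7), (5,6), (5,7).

Step 1: Find the degree of each vertex:
  deg(1) = 2
  deg(2) = 2
  deg(3) = 2
  deg(4) = 2
  deg(5) = 2
  deg(6) = 2
  deg(7) = 2

Step 2: Count vertices with odd degree:
  All vertices have even degree (0 odd-degree vertices)

Step 3: Apply Euler's theorem:
  - Eulerian circuit exists iff graph is connected and all vertices have even degree
  - Eulerian path exists iff graph is connected and has 0 or 2 odd-degree vertices

Graph is connected with 0 odd-degree vertices.
Both Eulerian circuit and Eulerian path exist.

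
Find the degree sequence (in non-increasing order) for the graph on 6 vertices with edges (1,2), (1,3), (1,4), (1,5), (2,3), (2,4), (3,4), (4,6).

Step 1: Count edges incident to each vertex:
  deg(1) = 4 (neighbors: 2, 3, 4, 5)
  deg(2) = 3 (neighbors: 1, 3, 4)
  deg(3) = 3 (neighbors: 1, 2, 4)
  deg(4) = 4 (neighbors: 1, 2, 3, 6)
  deg(5) = 1 (neighbors: 1)
  deg(6) = 1 (neighbors: 4)

Step 2: Sort degrees in non-increasing order:
  Degrees: [4, 3, 3, 4, 1, 1] -> sorted: [4, 4, 3, 3, 1, 1]

Degree sequence: [4, 4, 3, 3, 1, 1]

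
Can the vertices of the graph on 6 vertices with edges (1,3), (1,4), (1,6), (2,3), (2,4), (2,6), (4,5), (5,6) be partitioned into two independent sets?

Step 1: Attempt 2-coloring using BFS:
  Start at vertex 1, assign color 0
  Color vertex 3 with color 1 (neighbor of 1)
  Color vertex 4 with color 1 (neighbor of 1)
  Color vertex 6 with color 1 (neighbor of 1)
  Color vertex 2 with color 0 (neighbor of 3)
  Color vertex 5 with color 0 (neighbor of 4)

Step 2: 2-coloring succeeded. No conflicts found.
  Set A (color 0): {1, 2, 5}
  Set B (color 1): {3, 4, 6}

The graph is bipartite with partition {1, 2, 5}, {3, 4, 6}.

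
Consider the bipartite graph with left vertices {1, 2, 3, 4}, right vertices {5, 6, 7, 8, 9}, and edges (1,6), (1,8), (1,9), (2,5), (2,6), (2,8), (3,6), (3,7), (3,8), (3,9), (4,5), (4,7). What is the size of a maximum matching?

Step 1: List the neighbors of each left vertex:
  1: 6, 8, 9
  2: 5, 6, 8
  3: 6, 7, 8, 9
  4: 5, 7

Step 2: Greedily match left vertices, then look for augmenting paths:
  Match 1 -- 6
  Match 2 -- 8
  Match 3 -- 7
  Match 4 -- 5
  No augmenting path remains.

Step 3: Verify this is maximum:
  Matching size 4 = min(|L|, |R|) = min(4, 5), which is an upper bound, so this matching is maximum.

Maximum matching: {(1,6), (2,8), (3,7), (4,5)}
Size: 4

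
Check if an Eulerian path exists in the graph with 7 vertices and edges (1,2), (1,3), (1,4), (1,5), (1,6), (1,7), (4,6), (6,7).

Step 1: Find the degree of each vertex:
  deg(1) = 6
  deg(2) = 1
  deg(3) = 1
  deg(4) = 2
  deg(5) = 1
  deg(6) = 3
  deg(7) = 2

Step 2: Count vertices with odd degree:
  Odd-degree vertices: 2, 3, 5, 6 (4 total)

Step 3: Apply Euler's theorem:
  - Eulerian circuit exists iff graph is connected and all vertices have even degree
  - Eulerian path exists iff graph is connected and has 0 or 2 odd-degree vertices

Graph has 4 odd-degree vertices (need 0 or 2).
Neither Eulerian path nor Eulerian circuit exists.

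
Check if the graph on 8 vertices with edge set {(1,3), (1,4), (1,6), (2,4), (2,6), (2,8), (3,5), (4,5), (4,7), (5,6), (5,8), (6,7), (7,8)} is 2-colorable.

Step 1: Attempt 2-coloring using BFS:
  Start at vertex 1, assign color 0
  Color vertex 3 with color 1 (neighbor of 1)
  Color vertex 4 with color 1 (neighbor of 1)
  Color vertex 6 with color 1 (neighbor of 1)
  Color vertex 5 with color 0 (neighbor of 3)
  Color vertex 2 with color 0 (neighbor of 4)
  Color vertex 7 with color 0 (neighbor of 4)
  Color vertex 8 with color 1 (neighbor of 5)

Step 2: 2-coloring succeeded. No conflicts found.
  Set A (color 0): {1, 2, 5, 7}
  Set B (color 1): {3, 4, 6, 8}

The graph is bipartite with partition {1, 2, 5, 7}, {3, 4, 6, 8}.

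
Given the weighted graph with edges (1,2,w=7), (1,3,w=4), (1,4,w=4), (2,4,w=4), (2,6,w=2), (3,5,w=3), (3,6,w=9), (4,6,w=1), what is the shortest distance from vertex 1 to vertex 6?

Step 1: Build adjacency list with weights:
  1: 2(w=7), 3(w=4), 4(w=4)
  2: 1(w=7), 4(w=4), 6(w=2)
  3: 1(w=4), 5(w=3), 6(w=9)
  4: 1(w=4), 2(w=4), 6(w=1)
  5: 3(w=3)
  6: 2(w=2), 3(w=9), 4(w=1)

Step 2: Apply Dijkstra's algorithm from vertex 1:
  Visit vertex 1 (distance=0)
    Update dist[2] = 7
    Update dist[3] = 4
    Update dist[4] = 4
  Visit vertex 3 (distance=4)
    Update dist[5] = 7
    Update dist[6] = 13
  Visit vertex 4 (distance=4)
    Update dist[6] = 5
  Visit vertex 6 (distance=5)

Step 3: Shortest path: 1 -> 4 -> 6
Total weight: 4 + 1 = 5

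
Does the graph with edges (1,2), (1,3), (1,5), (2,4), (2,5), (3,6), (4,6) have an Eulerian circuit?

Step 1: Find the degree of each vertex:
  deg(1) = 3
  deg(2) = 3
  deg(3) = 2
  deg(4) = 2
  deg(5) = 2
  deg(6) = 2

Step 2: Count vertices with odd degree:
  Odd-degree vertices: 1, 2 (2 total)

Step 3: Apply Euler's theorem:
  - Eulerian circuit exists iff graph is connected and all vertices have even degree
  - Eulerian path exists iff graph is connected and has 0 or 2 odd-degree vertices

Graph is connected with exactly 2 odd-degree vertices (1, 2).
Eulerian path exists (starting and ending at the odd-degree vertices), but no Eulerian circuit.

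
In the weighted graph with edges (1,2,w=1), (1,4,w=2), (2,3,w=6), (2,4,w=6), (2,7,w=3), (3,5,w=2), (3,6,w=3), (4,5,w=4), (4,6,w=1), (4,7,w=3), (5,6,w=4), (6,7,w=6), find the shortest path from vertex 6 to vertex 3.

Step 1: Build adjacency list with weights:
  1: 2(w=1), 4(w=2)
  2: 1(w=1), 3(w=6), 4(w=6), 7(w=3)
  3: 2(w=6), 5(w=2), 6(w=3)
  4: 1(w=2), 2(w=6), 5(w=4), 6(w=1), 7(w=3)
  5: 3(w=2), 4(w=4), 6(w=4)
  6: 3(w=3), 4(w=1), 5(w=4), 7(w=6)
  7: 2(w=3), 4(w=3), 6(w=6)

Step 2: Apply Dijkstra's algorithm from vertex 6:
  Visit vertex 6 (distance=0)
    Update dist[3] = 3
    Update dist[4] = 1
    Update dist[5] = 4
    Update dist[7] = 6
  Visit vertex 4 (distance=1)
    Update dist[1] = 3
    Update dist[2] = 7
    Update dist[7] = 4
  Visit vertex 1 (distance=3)
    Update dist[2] = 4
  Visit vertex 3 (distance=3)

Step 3: Shortest path: 6 -> 3
Total weight: 3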